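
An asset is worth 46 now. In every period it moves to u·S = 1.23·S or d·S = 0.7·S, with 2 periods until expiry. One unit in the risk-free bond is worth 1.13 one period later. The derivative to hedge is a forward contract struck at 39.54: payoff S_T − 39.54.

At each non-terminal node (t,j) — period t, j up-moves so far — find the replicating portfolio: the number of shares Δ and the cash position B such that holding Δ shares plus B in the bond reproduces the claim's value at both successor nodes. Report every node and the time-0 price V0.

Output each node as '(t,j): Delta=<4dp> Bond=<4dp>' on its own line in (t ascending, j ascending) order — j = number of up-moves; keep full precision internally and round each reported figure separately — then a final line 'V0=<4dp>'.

(0,0): Delta=1.0000 Bond=-30.9656
(1,0): Delta=1.0000 Bond=-34.9912
(1,1): Delta=1.0000 Bond=-34.9912
V0=15.0344

Since d<R<u, set p* = (R−d)/(u−d) = 0.8113; price each node as the discounted p*-expectation of its children.
Payoff layer (t=2): V(2,0)=-17.0000, V(2,1)=0.0660, V(2,2)=30.0534
Node (1,0) S=32.2000: V=(p*·0.0660+(1−p*)·-17.0000)/1.13=-2.7912; Δ=(0.0660−-17.0000)/(39.6060−22.5400)=1.0000; B=V−Δ·S=-34.9912
Node (1,1) S=56.5800: V=(p*·30.0534+(1−p*)·0.0660)/1.13=21.5888; Δ=(30.0534−0.0660)/(69.5934−39.6060)=1.0000; B=V−Δ·S=-34.9912
Node (0,0) S=46.0000: V=(p*·21.5888+(1−p*)·-2.7912)/1.13=15.0344; Δ=(21.5888−-2.7912)/(56.5800−32.2000)=1.0000; B=V−Δ·S=-30.9656
The time-0 hedge costs 15.0344, which is the no-arbitrage price.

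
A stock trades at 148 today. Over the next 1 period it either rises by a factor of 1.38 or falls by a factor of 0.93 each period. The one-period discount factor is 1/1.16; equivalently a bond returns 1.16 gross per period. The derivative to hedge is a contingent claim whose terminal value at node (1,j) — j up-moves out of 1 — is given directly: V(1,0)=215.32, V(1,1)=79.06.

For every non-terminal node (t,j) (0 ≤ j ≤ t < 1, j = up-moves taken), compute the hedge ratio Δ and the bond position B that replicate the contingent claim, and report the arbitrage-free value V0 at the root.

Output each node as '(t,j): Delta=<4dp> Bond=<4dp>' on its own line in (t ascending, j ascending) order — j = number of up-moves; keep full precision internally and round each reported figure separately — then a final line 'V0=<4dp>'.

Under the risk-neutral measure, an up-move has probability p* = (R−d)/(u−d) = 0.5111 and values discount at R = 1.16.
Terminal values V(1,·): V(1,0)=215.3200, V(1,1)=79.0600
(0,0): S=148.0000. Δ = (V_up−V_dn)/(S_up−S_dn) = (79.0600−215.3200)/(204.2400−137.6400) = -2.0459. V = [p*·79.0600 + (1−p*)·215.3200]/1.16 = 125.5828. B = V − Δ·S = 428.3828.
Self-financing check: at every node Δ·S+B equals the discounted successor values.

(0,0): Delta=-2.0459 Bond=428.3828
V0=125.5828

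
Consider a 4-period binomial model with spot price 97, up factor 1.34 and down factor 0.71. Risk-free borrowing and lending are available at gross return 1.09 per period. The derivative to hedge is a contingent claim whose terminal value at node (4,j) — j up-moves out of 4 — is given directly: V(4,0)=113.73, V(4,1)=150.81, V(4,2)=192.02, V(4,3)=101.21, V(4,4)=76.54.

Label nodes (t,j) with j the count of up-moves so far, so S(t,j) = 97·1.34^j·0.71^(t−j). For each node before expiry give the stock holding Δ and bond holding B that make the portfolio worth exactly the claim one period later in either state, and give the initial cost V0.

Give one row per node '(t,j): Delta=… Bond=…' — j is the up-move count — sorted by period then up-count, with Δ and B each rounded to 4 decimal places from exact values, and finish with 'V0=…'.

Since d<R<u, set p* = (R−d)/(u−d) = 0.6032; price each node as the discounted p*-expectation of its children.
Terminal payoffs: V(4,0)=113.7300, V(4,1)=150.8100, V(4,2)=192.0200, V(4,3)=101.2100, V(4,4)=76.5400
  t=3,j=0: stock 34.7174 → up 46.5213 (V=150.8100), down 24.6493 (V=113.7300). Price 124.8585; hedge Δ=1.6953, bond B=66.0013.
  t=3,j=1: stock 65.5229 → up 87.8007 (V=192.0200), down 46.5213 (V=150.8100). Price 161.1622; hedge Δ=0.9983, bond B=95.7495.
  t=3,j=2: stock 123.6630 → up 165.7084 (V=101.2100), down 87.8007 (V=192.0200). Price 125.9135; hedge Δ=-1.1656, bond B=270.0564.
  t=3,j=3: stock 233.3921 → up 312.7454 (V=76.5400), down 165.7084 (V=101.2100). Price 79.2015; hedge Δ=-0.1678, bond B=118.3603.
  t=2,j=0: stock 48.8977 → up 65.5229 (V=161.1622), down 34.7174 (V=124.8585). Price 134.6385; hedge Δ=1.1785, bond B=77.0135.
  t=2,j=1: stock 92.2858 → up 123.6630 (V=125.9135), down 65.5229 (V=161.1622). Price 128.3496; hedge Δ=-0.6063, bond B=184.3000.
  t=2,j=2: stock 174.1732 → up 233.3921 (V=79.2015), down 123.6630 (V=125.9135). Price 89.6679; hedge Δ=-0.4257, bond B=163.8139.
  t=1,j=0: stock 68.8700 → up 92.2858 (V=128.3496), down 48.8977 (V=134.6385). Price 120.0415; hedge Δ=-0.1449, bond B=130.0238.
  t=1,j=1: stock 129.9800 → up 174.1732 (V=89.6679), down 92.2858 (V=128.3496). Price 96.3466; hedge Δ=-0.4724, bond B=157.7461.
  t=0,j=0: stock 97.0000 → up 129.9800 (V=96.3466), down 68.8700 (V=120.0415). Price 97.0177; hedge Δ=-0.3877, bond B=134.6286.
Each (Δ,B) replicates both successor values, so the strategy is self-financing and V0 is arbitrage-free.

(0,0): Delta=-0.3877 Bond=134.6286
(1,0): Delta=-0.1449 Bond=130.0238
(1,1): Delta=-0.4724 Bond=157.7461
(2,0): Delta=1.1785 Bond=77.0135
(2,1): Delta=-0.6063 Bond=184.3000
(2,2): Delta=-0.4257 Bond=163.8139
(3,0): Delta=1.6953 Bond=66.0013
(3,1): Delta=0.9983 Bond=95.7495
(3,2): Delta=-1.1656 Bond=270.0564
(3,3): Delta=-0.1678 Bond=118.3603
V0=97.0177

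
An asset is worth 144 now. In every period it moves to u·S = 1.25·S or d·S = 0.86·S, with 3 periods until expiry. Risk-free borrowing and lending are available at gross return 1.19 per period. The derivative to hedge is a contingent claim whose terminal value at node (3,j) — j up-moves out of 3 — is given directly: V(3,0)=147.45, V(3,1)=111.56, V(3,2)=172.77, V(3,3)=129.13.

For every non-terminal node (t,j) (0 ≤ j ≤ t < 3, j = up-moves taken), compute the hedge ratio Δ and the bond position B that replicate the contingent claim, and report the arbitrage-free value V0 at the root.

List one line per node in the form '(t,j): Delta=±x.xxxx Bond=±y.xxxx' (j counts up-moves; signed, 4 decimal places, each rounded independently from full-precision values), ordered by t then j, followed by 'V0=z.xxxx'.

(0,0): Delta=-0.2032 Bond=113.8561
(1,0): Delta=0.8051 Bond=10.6256
(1,1): Delta=-0.3293 Bond=158.1911
(2,0): Delta=-0.8641 Bond=190.4135
(2,1): Delta=1.0139 Bond=-19.6772
(2,2): Delta=-0.4973 Bond=226.0519
V0=84.5985

Risk-neutral probability p* = (R−d)/(u−d) = (1.19−0.86)/(1.25−0.86) = 0.8462.
Payoff layer (t=3): V(3,0)=147.4500, V(3,1)=111.5600, V(3,2)=172.7700, V(3,3)=129.1300
(2,0): S=106.5024. Δ = (V_up−V_dn)/(S_up−S_dn) = (111.5600−147.4500)/(133.1280−91.5921) = -0.8641. V = [p*·111.5600 + (1−p*)·147.4500]/1.19 = 98.3878. B = V − Δ·S = 190.4135.
(2,1): S=154.8000. Δ = (V_up−V_dn)/(S_up−S_dn) = (172.7700−111.5600)/(193.5000−133.1280) = 1.0139. V = [p*·172.7700 + (1−p*)·111.5600]/1.19 = 137.2715. B = V − Δ·S = -19.6772.
(2,2): S=225.0000. Δ = (V_up−V_dn)/(S_up−S_dn) = (129.1300−172.7700)/(281.2500−193.5000) = -0.4973. V = [p*·129.1300 + (1−p*)·172.7700]/1.19 = 114.1545. B = V − Δ·S = 226.0519.
(1,0): S=123.8400. Δ = (V_up−V_dn)/(S_up−S_dn) = (137.2715−98.3878)/(154.8000−106.5024) = 0.8051. V = [p*·137.2715 + (1−p*)·98.3878]/1.19 = 110.3272. B = V − Δ·S = 10.6256.
(1,1): S=180.0000. Δ = (V_up−V_dn)/(S_up−S_dn) = (114.1545−137.2715)/(225.0000−154.8000) = -0.3293. V = [p*·114.1545 + (1−p*)·137.2715]/1.19 = 98.9168. B = V − Δ·S = 158.1911.
(0,0): S=144.0000. Δ = (V_up−V_dn)/(S_up−S_dn) = (98.9168−110.3272)/(180.0000−123.8400) = -0.2032. V = [p*·98.9168 + (1−p*)·110.3272]/1.19 = 84.5985. B = V − Δ·S = 113.8561.
Check: Δ(0,0)·S0 + B(0,0) = 84.5985 = V0.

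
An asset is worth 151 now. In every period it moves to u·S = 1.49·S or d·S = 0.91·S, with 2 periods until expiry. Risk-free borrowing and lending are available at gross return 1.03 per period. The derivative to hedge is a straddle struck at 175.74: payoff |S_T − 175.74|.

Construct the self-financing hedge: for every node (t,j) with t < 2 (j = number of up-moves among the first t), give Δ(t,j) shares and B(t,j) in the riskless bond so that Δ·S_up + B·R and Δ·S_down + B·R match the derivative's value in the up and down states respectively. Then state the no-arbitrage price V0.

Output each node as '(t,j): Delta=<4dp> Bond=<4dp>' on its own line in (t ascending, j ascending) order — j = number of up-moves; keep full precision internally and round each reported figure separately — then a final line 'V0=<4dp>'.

(0,0): Delta=0.1085 Bond=29.0747
(1,0): Delta=-0.2722 Bond=82.2691
(1,1): Delta=1.0000 Bond=-170.6214
V0=45.4651

Risk-neutral probability p* = (R−d)/(u−d) = (1.03−0.91)/(1.49−0.91) = 0.2069.
Terminal values V(2,·): V(2,0)=50.6969, V(2,1)=29.0009, V(2,2)=159.4951
(1,0): S=137.4100. Δ = (V_up−V_dn)/(S_up−S_dn) = (29.0009−50.6969)/(204.7409−125.0431) = -0.2722. V = [p*·29.0009 + (1−p*)·50.6969]/1.03 = 44.8622. B = V − Δ·S = 82.2691.
(1,1): S=224.9900. Δ = (V_up−V_dn)/(S_up−S_dn) = (159.4951−29.0009)/(335.2351−204.7409) = 1.0000. V = [p*·159.4951 + (1−p*)·29.0009]/1.03 = 54.3686. B = V − Δ·S = -170.6214.
(0,0): S=151.0000. Δ = (V_up−V_dn)/(S_up−S_dn) = (54.3686−44.8622)/(224.9900−137.4100) = 0.1085. V = [p*·54.3686 + (1−p*)·44.8622]/1.03 = 45.4651. B = V − Δ·S = 29.0747.
The time-0 hedge costs 45.4651, which is the no-arbitrage price.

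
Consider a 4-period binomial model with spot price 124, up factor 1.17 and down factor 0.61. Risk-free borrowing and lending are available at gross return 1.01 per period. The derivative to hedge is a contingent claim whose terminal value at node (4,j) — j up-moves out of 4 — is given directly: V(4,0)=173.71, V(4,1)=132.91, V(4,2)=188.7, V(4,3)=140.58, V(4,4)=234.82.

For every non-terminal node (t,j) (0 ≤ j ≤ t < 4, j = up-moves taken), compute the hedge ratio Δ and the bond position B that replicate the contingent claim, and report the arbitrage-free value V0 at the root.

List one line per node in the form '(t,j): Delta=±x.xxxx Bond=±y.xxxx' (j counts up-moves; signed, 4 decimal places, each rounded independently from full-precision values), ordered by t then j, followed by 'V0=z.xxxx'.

Since d<R<u, set p* = (R−d)/(u−d) = 0.7143; price each node as the discounted p*-expectation of its children.
Terminal values V(4,·): V(4,0)=173.7100, V(4,1)=132.9100, V(4,2)=188.7000, V(4,3)=140.5800, V(4,4)=234.8200
(3,0): S=28.1456. Δ = (V_up−V_dn)/(S_up−S_dn) = (132.9100−173.7100)/(32.9304−17.1688) = -2.5886. V = [p*·132.9100 + (1−p*)·173.7100]/1.01 = 143.1358. B = V − Δ·S = 215.9929.
(3,1): S=53.9843. Δ = (V_up−V_dn)/(S_up−S_dn) = (188.7000−132.9100)/(63.1616−32.9304) = 1.8454. V = [p*·188.7000 + (1−p*)·132.9100]/1.01 = 171.0495. B = V − Δ·S = 71.4245.
(3,2): S=103.5436. Δ = (V_up−V_dn)/(S_up−S_dn) = (140.5800−188.7000)/(121.1460−63.1616) = -0.8299. V = [p*·140.5800 + (1−p*)·188.7000]/1.01 = 152.8006. B = V − Δ·S = 238.7291.
(3,3): S=198.6000. Δ = (V_up−V_dn)/(S_up−S_dn) = (234.8200−140.5800)/(232.3620−121.1460) = 0.8474. V = [p*·234.8200 + (1−p*)·140.5800]/1.01 = 205.8359. B = V − Δ·S = 37.5502.
(2,0): S=46.1404. Δ = (V_up−V_dn)/(S_up−S_dn) = (171.0495−143.1358)/(53.9843−28.1456) = 1.0803. V = [p*·171.0495 + (1−p*)·143.1358]/1.01 = 161.4596. B = V − Δ·S = 111.6136.
(2,1): S=88.4988. Δ = (V_up−V_dn)/(S_up−S_dn) = (152.8006−171.0495)/(103.5436−53.9843) = -0.3682. V = [p*·152.8006 + (1−p*)·171.0495]/1.01 = 156.4500. B = V − Δ·S = 189.0374.
(2,2): S=169.7436. Δ = (V_up−V_dn)/(S_up−S_dn) = (205.8359−152.8006)/(198.6000−103.5436) = 0.5579. V = [p*·205.8359 + (1−p*)·152.8006]/1.01 = 188.7950. B = V − Δ·S = 94.0890.
(1,0): S=75.6400. Δ = (V_up−V_dn)/(S_up−S_dn) = (156.4500−161.4596)/(88.4988−46.1404) = -0.1183. V = [p*·156.4500 + (1−p*)·161.4596]/1.01 = 156.3182. B = V − Δ·S = 165.2637.
(1,1): S=145.0800. Δ = (V_up−V_dn)/(S_up−S_dn) = (188.7950−156.4500)/(169.7436−88.4988) = 0.3981. V = [p*·188.7950 + (1−p*)·156.4500]/1.01 = 177.7758. B = V − Δ·S = 120.0170.
(0,0): S=124.0000. Δ = (V_up−V_dn)/(S_up−S_dn) = (177.7758−156.3182)/(145.0800−75.6400) = 0.3090. V = [p*·177.7758 + (1−p*)·156.3182]/1.01 = 169.9456. B = V − Δ·S = 131.6283.
Check: Δ(0,0)·S0 + B(0,0) = 169.9456 = V0.

(0,0): Delta=0.3090 Bond=131.6283
(1,0): Delta=-0.1183 Bond=165.2637
(1,1): Delta=0.3981 Bond=120.0170
(2,0): Delta=1.0803 Bond=111.6136
(2,1): Delta=-0.3682 Bond=189.0374
(2,2): Delta=0.5579 Bond=94.0890
(3,0): Delta=-2.5886 Bond=215.9929
(3,1): Delta=1.8454 Bond=71.4245
(3,2): Delta=-0.8299 Bond=238.7291
(3,3): Delta=0.8474 Bond=37.5502
V0=169.9456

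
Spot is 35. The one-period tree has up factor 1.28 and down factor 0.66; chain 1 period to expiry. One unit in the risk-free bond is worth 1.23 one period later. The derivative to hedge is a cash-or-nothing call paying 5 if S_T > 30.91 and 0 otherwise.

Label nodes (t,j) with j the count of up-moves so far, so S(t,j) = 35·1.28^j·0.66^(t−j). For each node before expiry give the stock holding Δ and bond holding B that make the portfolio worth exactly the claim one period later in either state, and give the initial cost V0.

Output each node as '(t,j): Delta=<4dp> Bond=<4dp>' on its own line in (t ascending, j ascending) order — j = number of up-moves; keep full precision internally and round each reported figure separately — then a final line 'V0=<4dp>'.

Since d<R<u, set p* = (R−d)/(u−d) = 0.9194; price each node as the discounted p*-expectation of its children.
At expiry t=1: V(1,0)=0.0000, V(1,1)=5.0000
Node (0,0) S=35.0000: V=(p*·5.0000+(1−p*)·0.0000)/1.23=3.7372; Δ=(5.0000−0.0000)/(44.8000−23.1000)=0.2304; B=V−Δ·S=-4.3273
Check: Δ(0,0)·S0 + B(0,0) = 3.7372 = V0.

(0,0): Delta=0.2304 Bond=-4.3273
V0=3.7372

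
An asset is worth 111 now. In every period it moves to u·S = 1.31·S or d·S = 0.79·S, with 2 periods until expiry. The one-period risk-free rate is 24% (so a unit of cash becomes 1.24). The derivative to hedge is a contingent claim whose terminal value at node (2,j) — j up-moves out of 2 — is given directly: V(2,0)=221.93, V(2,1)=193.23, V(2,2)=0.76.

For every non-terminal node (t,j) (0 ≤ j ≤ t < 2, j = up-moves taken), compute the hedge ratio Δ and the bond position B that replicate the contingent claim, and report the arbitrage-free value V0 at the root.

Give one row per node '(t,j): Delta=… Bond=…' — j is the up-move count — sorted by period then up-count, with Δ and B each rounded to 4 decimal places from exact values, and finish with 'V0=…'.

(0,0): Delta=-2.3811 Bond=296.5706
(1,0): Delta=-0.6294 Bond=214.1386
(1,1): Delta=-2.5455 Bond=391.6422
V0=32.2653

No-arbitrage ⇒ martingale measure with p* = (R−d)/(u−d) = 0.8654.
At expiry t=2: V(2,0)=221.9300, V(2,1)=193.2300, V(2,2)=0.7600
(1,0): S=87.6900. Δ = (V_up−V_dn)/(S_up−S_dn) = (193.2300−221.9300)/(114.8739−69.2751) = -0.6294. V = [p*·193.2300 + (1−p*)·221.9300]/1.24 = 158.9463. B = V − Δ·S = 214.1386.
(1,1): S=145.4100. Δ = (V_up−V_dn)/(S_up−S_dn) = (0.7600−193.2300)/(190.4871−114.8739) = -2.5455. V = [p*·0.7600 + (1−p*)·193.2300]/1.24 = 21.5076. B = V − Δ·S = 391.6422.
(0,0): S=111.0000. Δ = (V_up−V_dn)/(S_up−S_dn) = (21.5076−158.9463)/(145.4100−87.6900) = -2.3811. V = [p*·21.5076 + (1−p*)·158.9463]/1.24 = 32.2653. B = V − Δ·S = 296.5706.
Check: Δ(0,0)·S0 + B(0,0) = 32.2653 = V0.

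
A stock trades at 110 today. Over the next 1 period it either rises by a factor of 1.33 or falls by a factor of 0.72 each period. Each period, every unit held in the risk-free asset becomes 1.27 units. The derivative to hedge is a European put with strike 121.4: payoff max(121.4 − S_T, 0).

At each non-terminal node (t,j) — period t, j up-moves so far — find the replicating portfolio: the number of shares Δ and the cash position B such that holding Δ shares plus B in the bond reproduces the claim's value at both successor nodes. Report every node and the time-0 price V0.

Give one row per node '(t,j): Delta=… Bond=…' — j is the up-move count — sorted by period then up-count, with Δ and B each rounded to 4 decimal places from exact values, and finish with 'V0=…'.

Since d<R<u, set p* = (R−d)/(u−d) = 0.9016; price each node as the discounted p*-expectation of its children.
Terminal values V(1,·): V(1,0)=42.2000, V(1,1)=0.0000
(0,0): S=110.0000. Δ = (V_up−V_dn)/(S_up−S_dn) = (0.0000−42.2000)/(146.3000−79.2000) = -0.6289. V = [p*·0.0000 + (1−p*)·42.2000]/1.27 = 3.2684. B = V − Δ·S = 72.4487.
Self-financing check: at every node Δ·S+B equals the discounted successor values.

(0,0): Delta=-0.6289 Bond=72.4487
V0=3.2684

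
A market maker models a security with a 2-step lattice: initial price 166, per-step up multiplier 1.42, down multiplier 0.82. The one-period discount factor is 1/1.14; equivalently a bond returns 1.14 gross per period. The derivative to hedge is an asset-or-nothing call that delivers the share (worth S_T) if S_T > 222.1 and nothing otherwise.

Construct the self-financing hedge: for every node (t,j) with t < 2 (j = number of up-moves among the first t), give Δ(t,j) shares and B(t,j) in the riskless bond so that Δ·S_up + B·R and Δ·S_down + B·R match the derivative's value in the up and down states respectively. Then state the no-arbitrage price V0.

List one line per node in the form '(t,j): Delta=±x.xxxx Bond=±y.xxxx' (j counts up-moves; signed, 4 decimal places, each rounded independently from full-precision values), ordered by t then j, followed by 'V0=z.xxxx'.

Risk-neutral probability p* = (R−d)/(u−d) = (1.14−0.82)/(1.42−0.82) = 0.5333.
Terminal payoffs: V(2,0)=0.0000, V(2,1)=0.0000, V(2,2)=334.7224
Node (1,0) S=136.1200: V=(p*·0.0000+(1−p*)·0.0000)/1.14=0.0000; Δ=(0.0000−0.0000)/(193.2904−111.6184)=0.0000; B=V−Δ·S=0.0000
Node (1,1) S=235.7200: V=(p*·334.7224+(1−p*)·0.0000)/1.14=156.5953; Δ=(334.7224−0.0000)/(334.7224−193.2904)=2.3667; B=V−Δ·S=-401.2754
Node (0,0) S=166.0000: V=(p*·156.5953+(1−p*)·0.0000)/1.14=73.2609; Δ=(156.5953−0.0000)/(235.7200−136.1200)=1.5722; B=V−Δ·S=-187.7312
The time-0 hedge costs 73.2609, which is the no-arbitrage price.

(0,0): Delta=1.5722 Bond=-187.7312
(1,0): Delta=0.0000 Bond=0.0000
(1,1): Delta=2.3667 Bond=-401.2754
V0=73.2609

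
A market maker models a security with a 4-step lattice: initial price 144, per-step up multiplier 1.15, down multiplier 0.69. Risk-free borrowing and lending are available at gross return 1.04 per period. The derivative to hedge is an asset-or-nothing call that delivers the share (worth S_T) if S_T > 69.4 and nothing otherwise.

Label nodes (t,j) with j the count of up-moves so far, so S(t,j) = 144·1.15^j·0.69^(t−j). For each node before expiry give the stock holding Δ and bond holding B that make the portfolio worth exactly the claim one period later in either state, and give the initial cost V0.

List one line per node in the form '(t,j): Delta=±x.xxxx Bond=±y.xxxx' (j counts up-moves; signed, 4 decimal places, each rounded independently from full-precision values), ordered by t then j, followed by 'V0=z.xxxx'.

Risk-neutral probability p* = (R−d)/(u−d) = (1.04−0.69)/(1.15−0.69) = 0.7609.
At expiry t=4: V(4,0)=0.0000, V(4,1)=0.0000, V(4,2)=90.6685, V(4,3)=151.1141, V(4,4)=251.8569
  t=3,j=0: stock 47.3053 → up 54.4011 (V=0.0000), down 32.6407 (V=0.0000). Price 0.0000; hedge Δ=0.0000, bond B=0.0000.
  t=3,j=1: stock 78.8422 → up 90.6685 (V=90.6685), down 54.4011 (V=0.0000). Price 66.3335; hedge Δ=2.5000, bond B=-130.7719.
  t=3,j=2: stock 131.4036 → up 151.1141 (V=151.1141), down 90.6685 (V=90.6685). Price 131.4036; hedge Δ=1.0000, bond B=0.0000.
  t=3,j=3: stock 219.0060 → up 251.8569 (V=251.8569), down 151.1141 (V=151.1141). Price 219.0060; hedge Δ=1.0000, bond B=0.0000.
  t=2,j=0: stock 68.5584 → up 78.8422 (V=66.3335), down 47.3053 (V=0.0000). Price 48.5300; hedge Δ=2.1034, bond B=-95.6734.
  t=2,j=1: stock 114.2640 → up 131.4036 (V=131.4036), down 78.8422 (V=66.3335). Price 111.3879; hedge Δ=1.2380, bond B=-30.0688.
  t=2,j=2: stock 190.4400 → up 219.0060 (V=219.0060), down 131.4036 (V=131.4036). Price 190.4400; hedge Δ=1.0000, bond B=0.0000.
  t=1,j=0: stock 99.3600 → up 114.2640 (V=111.3879), down 68.5584 (V=48.5300). Price 92.6506; hedge Δ=1.3753, bond B=-43.9970.
  t=1,j=1: stock 165.6000 → up 190.4400 (V=190.4400), down 114.2640 (V=111.3879). Price 164.9387; hedge Δ=1.0378, bond B=-6.9138.
  t=0,j=0: stock 144.0000 → up 165.6000 (V=164.9387), down 99.3600 (V=92.6506). Price 141.9735; hedge Δ=1.0913, bond B=-15.1745.
The time-0 hedge costs 141.9735, which is the no-arbitrage price.

(0,0): Delta=1.0913 Bond=-15.1745
(1,0): Delta=1.3753 Bond=-43.9970
(1,1): Delta=1.0378 Bond=-6.9138
(2,0): Delta=2.1034 Bond=-95.6734
(2,1): Delta=1.2380 Bond=-30.0688
(2,2): Delta=1.0000 Bond=0.0000
(3,0): Delta=0.0000 Bond=0.0000
(3,1): Delta=2.5000 Bond=-130.7719
(3,2): Delta=1.0000 Bond=0.0000
(3,3): Delta=1.0000 Bond=0.0000
V0=141.9735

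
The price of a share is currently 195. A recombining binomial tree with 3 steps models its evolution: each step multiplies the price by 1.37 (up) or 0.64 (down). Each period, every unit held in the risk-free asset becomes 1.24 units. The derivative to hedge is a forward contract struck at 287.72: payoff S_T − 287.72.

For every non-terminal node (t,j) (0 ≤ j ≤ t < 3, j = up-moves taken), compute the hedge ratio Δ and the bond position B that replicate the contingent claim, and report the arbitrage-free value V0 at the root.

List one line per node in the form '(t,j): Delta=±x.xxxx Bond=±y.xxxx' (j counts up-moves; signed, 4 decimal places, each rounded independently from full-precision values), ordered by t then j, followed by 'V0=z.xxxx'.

(0,0): Delta=1.0000 Bond=-150.9055
(1,0): Delta=1.0000 Bond=-187.1228
(1,1): Delta=1.0000 Bond=-187.1228
(2,0): Delta=1.0000 Bond=-232.0323
(2,1): Delta=1.0000 Bond=-232.0323
(2,2): Delta=1.0000 Bond=-232.0323
V0=44.0945

No-arbitrage ⇒ martingale measure with p* = (R−d)/(u−d) = 0.8219.
Terminal values V(3,·): V(3,0)=-236.6019, V(3,1)=-178.2954, V(3,2)=-53.4829, V(3,3)=213.6938
  t=2,j=0: stock 79.8720 → up 109.4246 (V=-178.2954), down 51.1181 (V=-236.6019). Price -152.1603; hedge Δ=1.0000, bond B=-232.0323.
  t=2,j=1: stock 170.9760 → up 234.2371 (V=-53.4829), down 109.4246 (V=-178.2954). Price -61.0563; hedge Δ=1.0000, bond B=-232.0323.
  t=2,j=2: stock 365.9955 → up 501.4138 (V=213.6938), down 234.2371 (V=-53.4829). Price 133.9632; hedge Δ=1.0000, bond B=-232.0323.
  t=1,j=0: stock 124.8000 → up 170.9760 (V=-61.0563), down 79.8720 (V=-152.1603). Price -62.3228; hedge Δ=1.0000, bond B=-187.1228.
  t=1,j=1: stock 267.1500 → up 365.9955 (V=133.9632), down 170.9760 (V=-61.0563). Price 80.0272; hedge Δ=1.0000, bond B=-187.1228.
  t=0,j=0: stock 195.0000 → up 267.1500 (V=80.0272), down 124.8000 (V=-62.3228). Price 44.0945; hedge Δ=1.0000, bond B=-150.9055.
Root portfolio cost Δ·195+B reproduces V0=44.0945.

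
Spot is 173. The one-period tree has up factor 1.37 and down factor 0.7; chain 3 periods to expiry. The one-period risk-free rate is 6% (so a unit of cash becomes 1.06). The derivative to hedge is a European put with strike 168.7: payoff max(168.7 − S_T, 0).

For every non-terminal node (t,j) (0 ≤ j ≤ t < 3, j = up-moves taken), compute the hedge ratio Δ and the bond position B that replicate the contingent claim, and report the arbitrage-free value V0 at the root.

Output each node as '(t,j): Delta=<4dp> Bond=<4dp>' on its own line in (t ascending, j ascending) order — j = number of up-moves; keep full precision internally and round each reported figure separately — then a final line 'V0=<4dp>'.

No-arbitrage ⇒ martingale measure with p* = (R−d)/(u−d) = 0.5373.
At expiry t=3: V(3,0)=109.3610, V(3,1)=52.5651, V(3,2)=0.0000, V(3,3)=0.0000
  t=2,j=0: stock 84.7700 → up 116.1349 (V=52.5651), down 59.3390 (V=109.3610). Price 74.3809; hedge Δ=-1.0000, bond B=159.1509.
  t=2,j=1: stock 165.9070 → up 227.2926 (V=0.0000), down 116.1349 (V=52.5651). Price 22.9445; hedge Δ=-0.4729, bond B=101.3999.
  t=2,j=2: stock 324.7037 → up 444.8441 (V=0.0000), down 227.2926 (V=0.0000). Price 0.0000; hedge Δ=0.0000, bond B=0.0000.
  t=1,j=0: stock 121.1000 → up 165.9070 (V=22.9445), down 84.7700 (V=74.3809). Price 44.0976; hedge Δ=-0.6339, bond B=120.8684.
  t=1,j=1: stock 237.0100 → up 324.7037 (V=0.0000), down 165.9070 (V=22.9445). Price 10.0152; hedge Δ=-0.1445, bond B=44.2607.
  t=0,j=0: stock 173.0000 → up 237.0100 (V=10.0152), down 121.1000 (V=44.0976). Price 24.3252; hedge Δ=-0.2940, bond B=75.1944.
Each (Δ,B) replicates both successor values, so the strategy is self-financing and V0 is arbitrage-free.

(0,0): Delta=-0.2940 Bond=75.1944
(1,0): Delta=-0.6339 Bond=120.8684
(1,1): Delta=-0.1445 Bond=44.2607
(2,0): Delta=-1.0000 Bond=159.1509
(2,1): Delta=-0.4729 Bond=101.3999
(2,2): Delta=0.0000 Bond=0.0000
V0=24.3252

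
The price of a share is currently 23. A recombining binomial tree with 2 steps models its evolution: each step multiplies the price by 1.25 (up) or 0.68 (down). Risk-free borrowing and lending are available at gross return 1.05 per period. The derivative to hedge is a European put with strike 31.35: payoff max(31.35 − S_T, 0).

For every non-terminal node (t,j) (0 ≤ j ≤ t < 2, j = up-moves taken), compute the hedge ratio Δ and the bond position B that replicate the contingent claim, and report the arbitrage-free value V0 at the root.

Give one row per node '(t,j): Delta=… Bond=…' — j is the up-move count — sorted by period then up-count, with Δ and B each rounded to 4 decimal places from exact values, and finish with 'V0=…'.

Since d<R<u, set p* = (R−d)/(u−d) = 0.6491; price each node as the discounted p*-expectation of its children.
At expiry t=2: V(2,0)=20.7148, V(2,1)=11.8000, V(2,2)=0.0000
  t=1,j=0: stock 15.6400 → up 19.5500 (V=11.8000), down 10.6352 (V=20.7148). Price 14.2171; hedge Δ=-1.0000, bond B=29.8571.
  t=1,j=1: stock 28.7500 → up 35.9375 (V=0.0000), down 19.5500 (V=11.8000). Price 3.9432; hedge Δ=-0.7201, bond B=24.6449.
  t=0,j=0: stock 23.0000 → up 28.7500 (V=3.9432), down 15.6400 (V=14.2171). Price 7.1887; hedge Δ=-0.7837, bond B=25.2131.
Root portfolio cost Δ·23+B reproduces V0=7.1887.

(0,0): Delta=-0.7837 Bond=25.2131
(1,0): Delta=-1.0000 Bond=29.8571
(1,1): Delta=-0.7201 Bond=24.6449
V0=7.1887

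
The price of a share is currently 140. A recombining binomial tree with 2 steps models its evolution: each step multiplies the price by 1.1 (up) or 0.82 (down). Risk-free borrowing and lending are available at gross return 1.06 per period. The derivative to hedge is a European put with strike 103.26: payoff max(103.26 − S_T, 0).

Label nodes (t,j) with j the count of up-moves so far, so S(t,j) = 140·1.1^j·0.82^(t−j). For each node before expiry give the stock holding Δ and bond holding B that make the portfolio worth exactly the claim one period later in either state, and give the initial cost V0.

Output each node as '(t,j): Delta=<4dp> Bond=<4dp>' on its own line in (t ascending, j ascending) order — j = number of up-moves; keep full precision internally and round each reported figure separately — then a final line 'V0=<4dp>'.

(0,0): Delta=-0.0314 Bond=4.5573
(1,0): Delta=-0.2838 Bond=33.8154
(1,1): Delta=0.0000 Bond=0.0000
V0=0.1657

Since d<R<u, set p* = (R−d)/(u−d) = 0.8571; price each node as the discounted p*-expectation of its children.
Terminal payoffs: V(2,0)=9.1240, V(2,1)=0.0000, V(2,2)=0.0000
Node (1,0) S=114.8000: V=(p*·0.0000+(1−p*)·9.1240)/1.06=1.2296; Δ=(0.0000−9.1240)/(126.2800−94.1360)=-0.2838; B=V−Δ·S=33.8154
Node (1,1) S=154.0000: V=(p*·0.0000+(1−p*)·0.0000)/1.06=0.0000; Δ=(0.0000−0.0000)/(169.4000−126.2800)=0.0000; B=V−Δ·S=0.0000
Node (0,0) S=140.0000: V=(p*·0.0000+(1−p*)·1.2296)/1.06=0.1657; Δ=(0.0000−1.2296)/(154.0000−114.8000)=-0.0314; B=V−Δ·S=4.5573
The time-0 hedge costs 0.1657, which is the no-arbitrage price.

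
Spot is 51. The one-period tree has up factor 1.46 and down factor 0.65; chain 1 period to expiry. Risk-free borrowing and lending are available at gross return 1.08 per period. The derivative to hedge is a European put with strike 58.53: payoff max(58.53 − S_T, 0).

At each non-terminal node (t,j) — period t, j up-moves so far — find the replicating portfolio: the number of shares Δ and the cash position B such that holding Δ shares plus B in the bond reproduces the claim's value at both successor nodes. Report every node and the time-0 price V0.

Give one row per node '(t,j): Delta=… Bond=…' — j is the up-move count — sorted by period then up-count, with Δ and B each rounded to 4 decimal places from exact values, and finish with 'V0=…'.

No-arbitrage ⇒ martingale measure with p* = (R−d)/(u−d) = 0.5309.
Payoff layer (t=1): V(1,0)=25.3800, V(1,1)=0.0000
Node (0,0) S=51.0000: V=(p*·0.0000+(1−p*)·25.3800)/1.08=11.0247; Δ=(0.0000−25.3800)/(74.4600−33.1500)=-0.6144; B=V−Δ·S=42.3580
Self-financing check: at every node Δ·S+B equals the discounted successor values.

(0,0): Delta=-0.6144 Bond=42.3580
V0=11.0247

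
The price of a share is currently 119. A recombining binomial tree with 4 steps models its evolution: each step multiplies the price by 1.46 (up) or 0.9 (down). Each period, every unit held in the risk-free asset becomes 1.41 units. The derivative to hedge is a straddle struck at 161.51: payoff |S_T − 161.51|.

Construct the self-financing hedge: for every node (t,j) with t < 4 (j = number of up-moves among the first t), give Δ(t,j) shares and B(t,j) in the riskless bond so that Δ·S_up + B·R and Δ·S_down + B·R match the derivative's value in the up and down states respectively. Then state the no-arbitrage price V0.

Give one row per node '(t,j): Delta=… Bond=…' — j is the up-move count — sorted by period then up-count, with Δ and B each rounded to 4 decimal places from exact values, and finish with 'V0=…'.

No-arbitrage ⇒ martingale measure with p* = (R−d)/(u−d) = 0.9107.
Payoff layer (t=4): V(4,0)=83.4341, V(4,1)=34.8535, V(4,2)=43.9549, V(4,3)=171.7998, V(4,4)=379.1925
Node (3,0) S=86.7510: V=(p*·34.8535+(1−p*)·83.4341)/1.41=27.7951; Δ=(34.8535−83.4341)/(126.6565−78.0759)=-1.0000; B=V−Δ·S=114.5461
Node (3,1) S=140.7294: V=(p*·43.9549+(1−p*)·34.8535)/1.41=30.5974; Δ=(43.9549−34.8535)/(205.4649−126.6565)=0.1155; B=V−Δ·S=14.3449
Node (3,2) S=228.2944: V=(p*·171.7998+(1−p*)·43.9549)/1.41=113.7483; Δ=(171.7998−43.9549)/(333.3098−205.4649)=1.0000; B=V−Δ·S=-114.5461
Node (3,3) S=370.3442: V=(p*·379.1925+(1−p*)·171.7998)/1.41=255.7981; Δ=(379.1925−171.7998)/(540.7025−333.3098)=1.0000; B=V−Δ·S=-114.5461
Node (2,0) S=96.3900: V=(p*·30.5974+(1−p*)·27.7951)/1.41=21.5228; Δ=(30.5974−27.7951)/(140.7294−86.7510)=0.0519; B=V−Δ·S=16.5188
Node (2,1) S=156.3660: V=(p*·113.7483+(1−p*)·30.5974)/1.41=75.4071; Δ=(113.7483−30.5974)/(228.2944−140.7294)=0.9496; B=V−Δ·S=-73.0766
Node (2,2) S=253.6604: V=(p*·255.7981+(1−p*)·113.7483)/1.41=172.4220; Δ=(255.7981−113.7483)/(370.3442−228.2944)=1.0000; B=V−Δ·S=-81.2384
Node (1,0) S=107.1000: V=(p*·75.4071+(1−p*)·21.5228)/1.41=50.0681; Δ=(75.4071−21.5228)/(156.3660−96.3900)=0.8984; B=V−Δ·S=-46.1539
Node (1,1) S=173.7400: V=(p*·172.4220+(1−p*)·75.4071)/1.41=116.1418; Δ=(172.4220−75.4071)/(253.6604−156.3660)=0.9971; B=V−Δ·S=-57.0990
Node (0,0) S=119.0000: V=(p*·116.1418+(1−p*)·50.0681)/1.41=78.1861; Δ=(116.1418−50.0681)/(173.7400−107.1000)=0.9915; B=V−Δ·S=-39.8027
Root portfolio cost Δ·119+B reproduces V0=78.1861.

(0,0): Delta=0.9915 Bond=-39.8027
(1,0): Delta=0.8984 Bond=-46.1539
(1,1): Delta=0.9971 Bond=-57.0990
(2,0): Delta=0.0519 Bond=16.5188
(2,1): Delta=0.9496 Bond=-73.0766
(2,2): Delta=1.0000 Bond=-81.2384
(3,0): Delta=-1.0000 Bond=114.5461
(3,1): Delta=0.1155 Bond=14.3449
(3,2): Delta=1.0000 Bond=-114.5461
(3,3): Delta=1.0000 Bond=-114.5461
V0=78.1861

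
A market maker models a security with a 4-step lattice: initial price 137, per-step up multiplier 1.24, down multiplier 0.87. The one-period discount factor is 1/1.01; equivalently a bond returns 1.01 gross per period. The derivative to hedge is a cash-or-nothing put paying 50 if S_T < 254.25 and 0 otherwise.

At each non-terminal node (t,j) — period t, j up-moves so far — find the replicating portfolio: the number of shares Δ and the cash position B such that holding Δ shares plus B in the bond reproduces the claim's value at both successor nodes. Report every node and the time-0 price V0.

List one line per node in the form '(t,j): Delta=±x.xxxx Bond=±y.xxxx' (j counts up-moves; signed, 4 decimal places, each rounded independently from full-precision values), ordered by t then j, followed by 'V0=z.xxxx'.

No-arbitrage ⇒ martingale measure with p* = (R−d)/(u−d) = 0.3784.
Payoff layer (t=4): V(4,0)=50.0000, V(4,1)=50.0000, V(4,2)=50.0000, V(4,3)=50.0000, V(4,4)=0.0000
(3,0): S=90.2149. Δ = (V_up−V_dn)/(S_up−S_dn) = (50.0000−50.0000)/(111.8665−78.4870) = 0.0000. V = [p*·50.0000 + (1−p*)·50.0000]/1.01 = 49.5050. B = V − Δ·S = 49.5050.
(3,1): S=128.5822. Δ = (V_up−V_dn)/(S_up−S_dn) = (50.0000−50.0000)/(159.4419−111.8665) = 0.0000. V = [p*·50.0000 + (1−p*)·50.0000]/1.01 = 49.5050. B = V − Δ·S = 49.5050.
(3,2): S=183.2665. Δ = (V_up−V_dn)/(S_up−S_dn) = (50.0000−50.0000)/(227.2505−159.4419) = 0.0000. V = [p*·50.0000 + (1−p*)·50.0000]/1.01 = 49.5050. B = V − Δ·S = 49.5050.
(3,3): S=261.2075. Δ = (V_up−V_dn)/(S_up−S_dn) = (0.0000−50.0000)/(323.8973−227.2505) = -0.5173. V = [p*·0.0000 + (1−p*)·50.0000]/1.01 = 30.7733. B = V − Δ·S = 165.9085.
(2,0): S=103.6953. Δ = (V_up−V_dn)/(S_up−S_dn) = (49.5050−49.5050)/(128.5822−90.2149) = 0.0000. V = [p*·49.5050 + (1−p*)·49.5050]/1.01 = 49.0148. B = V − Δ·S = 49.0148.
(2,1): S=147.7956. Δ = (V_up−V_dn)/(S_up−S_dn) = (49.5050−49.5050)/(183.2665−128.5822) = 0.0000. V = [p*·49.5050 + (1−p*)·49.5050]/1.01 = 49.0148. B = V − Δ·S = 49.0148.
(2,2): S=210.6512. Δ = (V_up−V_dn)/(S_up−S_dn) = (30.7733−49.5050)/(261.2075−183.2665) = -0.2403. V = [p*·30.7733 + (1−p*)·49.5050]/1.01 = 41.9973. B = V − Δ·S = 92.6233.
(1,0): S=119.1900. Δ = (V_up−V_dn)/(S_up−S_dn) = (49.0148−49.0148)/(147.7956−103.6953) = 0.0000. V = [p*·49.0148 + (1−p*)·49.0148]/1.01 = 48.5295. B = V − Δ·S = 48.5295.
(1,1): S=169.8800. Δ = (V_up−V_dn)/(S_up−S_dn) = (41.9973−49.0148)/(210.6512−147.7956) = -0.1116. V = [p*·41.9973 + (1−p*)·49.0148]/1.01 = 45.9005. B = V − Δ·S = 64.8666.
(0,0): S=137.0000. Δ = (V_up−V_dn)/(S_up−S_dn) = (45.9005−48.5295)/(169.8800−119.1900) = -0.0519. V = [p*·45.9005 + (1−p*)·48.5295]/1.01 = 47.0641. B = V − Δ·S = 54.1694.
The time-0 hedge costs 47.0641, which is the no-arbitrage price.

(0,0): Delta=-0.0519 Bond=54.1694
(1,0): Delta=0.0000 Bond=48.5295
(1,1): Delta=-0.1116 Bond=64.8666
(2,0): Delta=0.0000 Bond=49.0148
(2,1): Delta=0.0000 Bond=49.0148
(2,2): Delta=-0.2403 Bond=92.6233
(3,0): Delta=0.0000 Bond=49.5050
(3,1): Delta=0.0000 Bond=49.5050
(3,2): Delta=0.0000 Bond=49.5050
(3,3): Delta=-0.5173 Bond=165.9085
V0=47.0641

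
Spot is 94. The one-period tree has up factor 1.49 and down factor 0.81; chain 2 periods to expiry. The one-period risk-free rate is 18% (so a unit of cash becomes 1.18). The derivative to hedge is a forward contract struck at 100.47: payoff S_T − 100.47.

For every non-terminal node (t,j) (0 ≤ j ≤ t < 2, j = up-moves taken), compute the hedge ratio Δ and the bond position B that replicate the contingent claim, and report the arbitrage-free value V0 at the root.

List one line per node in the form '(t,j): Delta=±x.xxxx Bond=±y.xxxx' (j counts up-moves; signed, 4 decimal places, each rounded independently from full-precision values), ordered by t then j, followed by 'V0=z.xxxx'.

(0,0): Delta=1.0000 Bond=-72.1560
(1,0): Delta=1.0000 Bond=-85.1441
(1,1): Delta=1.0000 Bond=-85.1441
V0=21.8440

Risk-neutral probability p* = (R−d)/(u−d) = (1.18−0.81)/(1.49−0.81) = 0.5441.
Terminal values V(2,·): V(2,0)=-38.7966, V(2,1)=12.9786, V(2,2)=108.2194
(1,0): S=76.1400. Δ = (V_up−V_dn)/(S_up−S_dn) = (12.9786−-38.7966)/(113.4486−61.6734) = 1.0000. V = [p*·12.9786 + (1−p*)·-38.7966]/1.18 = -9.0041. B = V − Δ·S = -85.1441.
(1,1): S=140.0600. Δ = (V_up−V_dn)/(S_up−S_dn) = (108.2194−12.9786)/(208.6894−113.4486) = 1.0000. V = [p*·108.2194 + (1−p*)·12.9786]/1.18 = 54.9159. B = V − Δ·S = -85.1441.
(0,0): S=94.0000. Δ = (V_up−V_dn)/(S_up−S_dn) = (54.9159−-9.0041)/(140.0600−76.1400) = 1.0000. V = [p*·54.9159 + (1−p*)·-9.0041]/1.18 = 21.8440. B = V − Δ·S = -72.1560.
Self-financing check: at every node Δ·S+B equals the discounted successor values.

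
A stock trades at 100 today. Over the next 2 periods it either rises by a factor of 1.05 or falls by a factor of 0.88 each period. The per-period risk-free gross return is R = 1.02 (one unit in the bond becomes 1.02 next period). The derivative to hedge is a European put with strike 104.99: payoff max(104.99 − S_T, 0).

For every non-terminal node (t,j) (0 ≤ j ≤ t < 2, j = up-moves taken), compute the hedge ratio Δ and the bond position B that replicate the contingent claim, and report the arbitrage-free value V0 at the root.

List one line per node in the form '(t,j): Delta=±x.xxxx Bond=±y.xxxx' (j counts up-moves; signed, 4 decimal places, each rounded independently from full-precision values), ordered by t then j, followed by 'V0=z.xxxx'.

(0,0): Delta=-0.7502 Bond=79.3606
(1,0): Delta=-1.0000 Bond=102.9314
(1,1): Delta=-0.7053 Bond=76.2370
V0=4.3419

No-arbitrage ⇒ martingale measure with p* = (R−d)/(u−d) = 0.8235.
Payoff layer (t=2): V(2,0)=27.5500, V(2,1)=12.5900, V(2,2)=0.0000
(1,0): S=88.0000. Δ = (V_up−V_dn)/(S_up−S_dn) = (12.5900−27.5500)/(92.4000−77.4400) = -1.0000. V = [p*·12.5900 + (1−p*)·27.5500]/1.02 = 14.9314. B = V − Δ·S = 102.9314.
(1,1): S=105.0000. Δ = (V_up−V_dn)/(S_up−S_dn) = (0.0000−12.5900)/(110.2500−92.4000) = -0.7053. V = [p*·0.0000 + (1−p*)·12.5900]/1.02 = 2.1782. B = V − Δ·S = 76.2370.
(0,0): S=100.0000. Δ = (V_up−V_dn)/(S_up−S_dn) = (2.1782−14.9314)/(105.0000−88.0000) = -0.7502. V = [p*·2.1782 + (1−p*)·14.9314]/1.02 = 4.3419. B = V − Δ·S = 79.3606.
Check: Δ(0,0)·S0 + B(0,0) = 4.3419 = V0.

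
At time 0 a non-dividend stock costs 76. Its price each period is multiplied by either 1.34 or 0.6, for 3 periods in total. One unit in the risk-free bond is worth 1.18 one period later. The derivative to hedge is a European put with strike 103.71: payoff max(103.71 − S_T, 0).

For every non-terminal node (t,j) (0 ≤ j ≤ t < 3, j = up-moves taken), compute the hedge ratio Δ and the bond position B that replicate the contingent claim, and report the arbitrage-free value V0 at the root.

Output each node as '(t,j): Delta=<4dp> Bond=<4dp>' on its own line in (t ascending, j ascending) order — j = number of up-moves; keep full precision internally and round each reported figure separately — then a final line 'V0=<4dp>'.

The replicating-portfolio and risk-neutral prices coincide; use p* = (1.18−0.6)/(1.34−0.6) = 0.7838 for the latter.
Terminal values V(3,·): V(3,0)=87.2940, V(3,1)=67.0476, V(3,2)=21.8306, V(3,3)=0.0000
  t=2,j=0: stock 27.3600 → up 36.6624 (V=67.0476), down 16.4160 (V=87.2940). Price 60.5298; hedge Δ=-1.0000, bond B=87.8898.
  t=2,j=1: stock 61.1040 → up 81.8794 (V=21.8306), down 36.6624 (V=67.0476). Price 26.7858; hedge Δ=-1.0000, bond B=87.8898.
  t=2,j=2: stock 136.4656 → up 182.8639 (V=0.0000), down 81.8794 (V=21.8306). Price 4.0001; hedge Δ=-0.2162, bond B=33.5010.
  t=1,j=0: stock 45.6000 → up 61.1040 (V=26.7858), down 27.3600 (V=60.5298). Price 28.8829; hedge Δ=-1.0000, bond B=74.4829.
  t=1,j=1: stock 101.8400 → up 136.4656 (V=4.0001), down 61.1040 (V=26.7858). Price 7.5650; hedge Δ=-0.3024, bond B=38.3566.
  t=0,j=0: stock 76.0000 → up 101.8400 (V=7.5650), down 45.6000 (V=28.8829). Price 10.3172; hedge Δ=-0.3791, bond B=39.1251.
Check: Δ(0,0)·S0 + B(0,0) = 10.3172 = V0.

(0,0): Delta=-0.3791 Bond=39.1251
(1,0): Delta=-1.0000 Bond=74.4829
(1,1): Delta=-0.3024 Bond=38.3566
(2,0): Delta=-1.0000 Bond=87.8898
(2,1): Delta=-1.0000 Bond=87.8898
(2,2): Delta=-0.2162 Bond=33.5010
V0=10.3172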